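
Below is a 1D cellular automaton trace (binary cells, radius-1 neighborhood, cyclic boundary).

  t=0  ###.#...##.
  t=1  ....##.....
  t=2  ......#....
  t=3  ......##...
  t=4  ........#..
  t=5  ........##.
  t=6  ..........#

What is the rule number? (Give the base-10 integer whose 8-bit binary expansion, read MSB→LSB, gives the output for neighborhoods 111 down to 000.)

20

  [7] ### => .  t=0,i=1
  [6] ##. => .  t=0,i=2
  [5] #.# => .  t=0,i=3
  [4] #.. => #  t=0,i=5
  [3] .## => .  t=0,i=0
  [2] .#. => #  t=0,i=4
  [1] ..# => .  t=0,i=7
  [0] ... => .  t=0,i=6
  bits 00010100 = 20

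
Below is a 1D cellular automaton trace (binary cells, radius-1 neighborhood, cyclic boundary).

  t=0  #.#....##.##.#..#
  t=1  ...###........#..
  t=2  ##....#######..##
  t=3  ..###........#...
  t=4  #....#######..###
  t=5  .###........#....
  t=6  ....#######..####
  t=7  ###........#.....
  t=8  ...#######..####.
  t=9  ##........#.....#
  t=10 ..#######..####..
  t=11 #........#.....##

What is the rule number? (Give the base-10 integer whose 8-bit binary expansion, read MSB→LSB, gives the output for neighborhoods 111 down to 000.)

17

  nb ###: next=.  (t=1,i=4, bit7=0)
  nb ##.: next=.  (t=0,i=0, bit6=0)
  nb #.#: next=.  (t=0,i=1, bit5=0)
  nb #..: next=#  (t=0,i=3, bit4=1)
  nb .##: next=.  (t=0,i=7, bit3=0)
  nb .#.: next=.  (t=0,i=2, bit2=0)
  nb ..#: next=.  (t=0,i=6, bit1=0)
  nb ...: next=#  (t=0,i=4, bit0=1)
  bits 00010001 = 17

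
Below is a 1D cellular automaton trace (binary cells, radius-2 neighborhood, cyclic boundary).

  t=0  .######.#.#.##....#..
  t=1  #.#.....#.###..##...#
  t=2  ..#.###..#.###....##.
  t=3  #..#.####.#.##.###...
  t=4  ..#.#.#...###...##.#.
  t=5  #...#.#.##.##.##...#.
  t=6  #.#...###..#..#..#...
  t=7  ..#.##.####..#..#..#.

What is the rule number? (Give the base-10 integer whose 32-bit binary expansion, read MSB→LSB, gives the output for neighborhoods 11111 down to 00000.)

309839883

  ##### -> .   bit 31 = 0  t=0,i=3
  ####. -> .   bit 30 = 0  t=0,i=5
  ###.# -> .   bit 29 = 0  t=0,i=6
  ###.. -> #   bit 28 = 1  t=1,i=12
  ##.## -> .   bit 27 = 0  t=3,i=14
  ##.#. -> .   bit 26 = 0  t=0,i=7
  ##..# -> #   bit 25 = 1  t=1,i=13
  ##... -> .   bit 24 = 0  t=0,i=14
  #.### -> .   bit 23 = 0  t=1,i=10
  #.##. -> #   bit 22 = 1  t=0,i=12
  #.#.# -> #   bit 21 = 1  t=0,i=8
  #.#.. -> #   bit 20 = 1  t=1,i=2
  #..## -> .   bit 19 = 0  t=1,i=14
  #..#. -> #   bit 18 = 1  t=2,i=8
  #...# -> #   bit 17 = 1  t=0,i=20
  #.... -> #   bit 16 = 1  t=0,i=15
  .#### -> #   bit 15 = 1  t=0,i=2
  .###. -> #   bit 14 = 1  t=1,i=11
  .##.# -> .   bit 13 = 0  t=1,i=0
  .##.. -> .   bit 12 = 0  t=0,i=13
  .#.## -> #   bit 11 = 1  t=0,i=11
  .#.#. -> .   bit 10 = 0  t=0,i=9
  .#..# -> .   bit 9 = 0  t=3,i=1
  .#... -> .   bit 8 = 0  t=0,i=19
  ..### -> .   bit 7 = 0  t=0,i=1
  ..##. -> .   bit 6 = 0  t=1,i=15
  ..#.# -> .   bit 5 = 0  t=1,i=8
  ..#.. -> .   bit 4 = 0  t=0,i=18
  ...## -> #   bit 3 = 1  t=0,i=0
  ...#. -> .   bit 2 = 0  t=0,i=17
  ....# -> #   bit 1 = 1  t=0,i=16
  ..... -> #   bit 0 = 1  t=1,i=5
  bits 00010010011101111100100000001011 = 309839883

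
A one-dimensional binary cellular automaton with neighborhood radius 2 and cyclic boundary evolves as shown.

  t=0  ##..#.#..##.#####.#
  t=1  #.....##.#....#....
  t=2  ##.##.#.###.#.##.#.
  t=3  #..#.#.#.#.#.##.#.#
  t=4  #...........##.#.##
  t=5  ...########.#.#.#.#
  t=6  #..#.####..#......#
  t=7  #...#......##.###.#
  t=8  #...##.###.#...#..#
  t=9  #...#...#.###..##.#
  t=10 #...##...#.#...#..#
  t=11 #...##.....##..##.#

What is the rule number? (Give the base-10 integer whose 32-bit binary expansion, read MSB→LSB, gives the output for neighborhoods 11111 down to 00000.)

2219858899

  [31] ##### => #  t=0,i=14
  [30] ####. => .  t=0,i=15
  [29] ###.# => .  t=0,i=16
  [28] ###.. => .  t=0,i=1
  [27] ##.## => .  t=0,i=11
  [26] ##.#. => #  t=1,i=8
  [25] ##..# => .  t=0,i=2
  [24] ##... => .  t=4,i=1
  [23] #.### => .  t=0,i=12
  [22] #.##. => #  t=2,i=0
  [21] #.#.# => .  t=2,i=6
  [20] #.#.. => #  t=0,i=6
  [19] #..## => .  t=0,i=8
  [18] #..#. => .  t=0,i=3
  [17] #...# => .  t=5,i=1
  [16] #.... => .  t=1,i=2
  [15] .#### => .  t=0,i=13
  [14] .###. => #  t=0,i=0
  [13] .##.# => .  t=0,i=10
  [12] .##.. => #  t=3,i=0
  [11] .#.## => #  t=2,i=7
  [10] .#.#. => .  t=0,i=5
  [9] .#..# => #  t=0,i=7
  [8] .#... => #  t=1,i=1
  [7] ..### => #  t=5,i=3
  [6] ..##. => #  t=0,i=9
  [5] ..#.# => .  t=0,i=4
  [4] ..#.. => #  t=1,i=0
  [3] ...## => .  t=1,i=5
  [2] ...#. => .  t=1,i=13
  [1] ....# => #  t=1,i=4
  [0] ..... => #  t=1,i=3
  bits 10000100010100000101101111010011 = 2219858899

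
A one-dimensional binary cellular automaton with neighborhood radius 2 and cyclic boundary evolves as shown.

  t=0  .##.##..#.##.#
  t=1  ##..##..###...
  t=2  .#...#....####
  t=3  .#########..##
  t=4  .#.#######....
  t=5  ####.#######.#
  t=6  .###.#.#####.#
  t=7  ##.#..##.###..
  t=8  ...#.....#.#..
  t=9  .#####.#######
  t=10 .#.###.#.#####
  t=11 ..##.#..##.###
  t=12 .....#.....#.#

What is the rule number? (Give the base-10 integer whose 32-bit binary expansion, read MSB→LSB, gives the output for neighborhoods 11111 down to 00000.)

4057144638

  ##### -> #   bit 31 = 1  t=3,i=3
  ####. -> #   bit 30 = 1  t=2,i=12
  ###.# -> #   bit 29 = 1  t=2,i=13
  ###.. -> #   bit 28 = 1  t=1,i=10
  ##.## -> .   bit 27 = 0  t=0,i=3
  ##.#. -> .   bit 26 = 0  t=0,i=12
  ##..# -> .   bit 25 = 0  t=0,i=6
  ##... -> #   bit 24 = 1  t=1,i=11
  #.### -> #   bit 23 = 1  t=3,i=1
  #.##. -> #   bit 22 = 1  t=0,i=1
  #.#.# -> .   bit 21 = 0  t=0,i=13
  #.#.. -> #   bit 20 = 1  t=2,i=1
  #..## -> .   bit 19 = 0  t=1,i=3
  #..#. -> .   bit 18 = 0  t=0,i=7
  #...# -> #   bit 17 = 1  t=1,i=12
  #.... -> #   bit 16 = 1  t=2,i=7
  .#### -> .   bit 15 = 0  t=2,i=11
  .###. -> .   bit 14 = 0  t=1,i=9
  .##.# -> .   bit 13 = 0  t=0,i=2
  .##.. -> #   bit 12 = 1  t=0,i=5
  .#.## -> #   bit 11 = 1  t=0,i=0
  .#.#. -> #   bit 10 = 1  t=8,i=10
  .#..# -> .   bit 9 = 0  t=7,i=4
  .#... -> #   bit 8 = 1  t=2,i=2
  ..### -> .   bit 7 = 0  t=1,i=8
  ..##. -> .   bit 6 = 0  t=1,i=0
  ..#.# -> #   bit 5 = 1  t=0,i=8
  ..#.. -> #   bit 4 = 1  t=2,i=5
  ...## -> #   bit 3 = 1  t=1,i=13
  ...#. -> #   bit 2 = 1  t=2,i=4
  ....# -> #   bit 1 = 1  t=2,i=8
  ..... -> .   bit 0 = 0  t=4,i=12
  bits 11110001110100110001110100111110 = 4057144638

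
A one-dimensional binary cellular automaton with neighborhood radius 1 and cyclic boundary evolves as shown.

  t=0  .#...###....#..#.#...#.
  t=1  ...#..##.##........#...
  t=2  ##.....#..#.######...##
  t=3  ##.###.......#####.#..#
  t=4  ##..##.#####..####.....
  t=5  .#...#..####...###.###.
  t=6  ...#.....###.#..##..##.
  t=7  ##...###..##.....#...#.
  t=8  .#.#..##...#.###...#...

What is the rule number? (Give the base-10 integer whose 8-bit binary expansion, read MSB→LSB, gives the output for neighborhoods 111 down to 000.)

193

  ###|#  b7=1 t=0,i=6
  ##.|#  b6=1 t=0,i=7
  #.#|.  b5=0 t=0,i=16
  #..|.  b4=0 t=0,i=2
  .##|.  b3=0 t=0,i=5
  .#.|.  b2=0 t=0,i=1
  ..#|.  b1=0 t=0,i=0
  ...|#  b0=1 t=0,i=3
  bits 11000001 = 193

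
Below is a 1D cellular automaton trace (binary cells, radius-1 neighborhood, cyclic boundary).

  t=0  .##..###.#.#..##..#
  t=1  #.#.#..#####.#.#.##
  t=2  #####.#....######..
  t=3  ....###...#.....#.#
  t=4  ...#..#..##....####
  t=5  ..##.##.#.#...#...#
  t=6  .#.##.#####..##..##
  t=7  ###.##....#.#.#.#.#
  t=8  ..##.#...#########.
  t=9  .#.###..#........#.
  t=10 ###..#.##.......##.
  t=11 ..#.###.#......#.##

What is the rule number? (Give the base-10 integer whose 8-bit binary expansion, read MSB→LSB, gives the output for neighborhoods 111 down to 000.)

102

  [7] ### => .  t=0,i=6
  [6] ##. => #  t=0,i=2
  [5] #.# => #  t=0,i=0
  [4] #.. => .  t=0,i=3
  [3] .## => .  t=0,i=1
  [2] .#. => #  t=0,i=9
  [1] ..# => #  t=0,i=4
  [0] ... => .  t=2,i=8
  bits 01100110 = 102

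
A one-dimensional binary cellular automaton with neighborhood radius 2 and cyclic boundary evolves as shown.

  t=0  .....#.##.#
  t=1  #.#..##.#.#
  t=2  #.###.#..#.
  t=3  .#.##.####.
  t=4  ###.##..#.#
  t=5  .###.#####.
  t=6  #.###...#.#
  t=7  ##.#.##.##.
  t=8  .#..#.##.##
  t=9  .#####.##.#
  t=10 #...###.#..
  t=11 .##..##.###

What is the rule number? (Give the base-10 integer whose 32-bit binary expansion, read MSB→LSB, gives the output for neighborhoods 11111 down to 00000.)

1797159713

  #####|.  b31=0 t=5,i=7
  ####.|#  b30=1 t=3,i=8
  ###.#|#  b29=1 t=2,i=4
  ###..|.  b28=0 t=3,i=9
  ##.##|#  b27=1 t=3,i=5
  ##.#.|.  b26=0 t=0,i=9
  ##..#|#  b25=1 t=3,i=10
  ##...|#  b24=1 t=6,i=5
  #.###|.  b23=0 t=2,i=2
  #.##.|.  b22=0 t=0,i=7
  #.#.#|.  b21=0 t=1,i=8
  #.#..|#  b20=1 t=0,i=10
  #..##|#  b19=1 t=1,i=4
  #..#.|#  b18=1 t=2,i=8
  #...#|#  b17=1 t=6,i=6
  #....|.  b16=0 t=0,i=1
  .####|.  b15=0 t=3,i=7
  .###.|#  b14=1 t=2,i=3
  .##.#|#  b13=1 t=0,i=8
  .##..|#  b12=1 t=4,i=5
  .#.##|#  b11=1 t=0,i=6
  .#.#.|.  b10=0 t=2,i=10
  .#..#|#  b9=1 t=1,i=3
  .#...|#  b8=1 t=0,i=0
  ..###|.  b7=0 t=5,i=1
  ..##.|.  b6=0 t=1,i=5
  ..#.#|#  b5=1 t=0,i=5
  ..#..|.  b4=0 t=10,i=0
  ...##|.  b3=0 t=10,i=3
  ...#.|.  b2=0 t=0,i=4
  ....#|.  b1=0 t=0,i=3
  .....|#  b0=1 t=0,i=2
  bits 01101011000111100111101100100001 = 1797159713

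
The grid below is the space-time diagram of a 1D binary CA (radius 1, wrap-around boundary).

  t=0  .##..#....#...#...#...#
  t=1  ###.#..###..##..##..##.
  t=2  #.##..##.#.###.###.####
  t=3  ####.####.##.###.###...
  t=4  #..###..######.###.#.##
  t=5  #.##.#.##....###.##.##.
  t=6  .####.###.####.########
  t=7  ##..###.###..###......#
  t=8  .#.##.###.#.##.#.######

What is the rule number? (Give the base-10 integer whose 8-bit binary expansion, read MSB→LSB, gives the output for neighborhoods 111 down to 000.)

  ###|.  b7=0 t=1,i=1
  ##.|#  b6=1 t=0,i=2
  #.#|#  b5=1 t=0,i=0
  #..|.  b4=0 t=0,i=3
  .##|#  b3=1 t=0,i=1
  .#.|.  b2=0 t=0,i=5
  ..#|#  b1=1 t=0,i=4
  ...|#  b0=1 t=0,i=7
  bits 01101011 = 107

107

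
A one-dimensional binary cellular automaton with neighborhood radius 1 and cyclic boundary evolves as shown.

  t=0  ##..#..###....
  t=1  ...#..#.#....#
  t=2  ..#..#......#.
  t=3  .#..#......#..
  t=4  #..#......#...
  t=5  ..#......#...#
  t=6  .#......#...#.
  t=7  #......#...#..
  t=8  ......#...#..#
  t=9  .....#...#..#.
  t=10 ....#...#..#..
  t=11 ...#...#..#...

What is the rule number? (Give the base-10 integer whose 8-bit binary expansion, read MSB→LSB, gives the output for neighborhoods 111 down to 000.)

130

  ###|#  b7=1 t=0,i=8
  ##.|.  b6=0 t=0,i=1
  #.#|.  b5=0 t=1,i=7
  #..|.  b4=0 t=0,i=2
  .##|.  b3=0 t=0,i=0
  .#.|.  b2=0 t=0,i=4
  ..#|#  b1=1 t=0,i=3
  ...|.  b0=0 t=0,i=11
  bits 10000010 = 130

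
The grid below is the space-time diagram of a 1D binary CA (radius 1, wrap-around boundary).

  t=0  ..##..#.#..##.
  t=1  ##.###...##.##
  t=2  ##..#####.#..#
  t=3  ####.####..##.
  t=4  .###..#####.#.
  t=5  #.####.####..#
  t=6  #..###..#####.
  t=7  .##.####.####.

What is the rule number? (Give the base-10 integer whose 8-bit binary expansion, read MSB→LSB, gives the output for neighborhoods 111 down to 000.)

  ###|#  b7=1 t=1,i=0
  ##.|#  b6=1 t=0,i=3
  #.#|.  b5=0 t=0,i=7
  #..|#  b4=1 t=0,i=4
  .##|.  b3=0 t=0,i=2
  .#.|.  b2=0 t=0,i=6
  ..#|#  b1=1 t=0,i=1
  ...|#  b0=1 t=0,i=0
  bits 11010011 = 211

211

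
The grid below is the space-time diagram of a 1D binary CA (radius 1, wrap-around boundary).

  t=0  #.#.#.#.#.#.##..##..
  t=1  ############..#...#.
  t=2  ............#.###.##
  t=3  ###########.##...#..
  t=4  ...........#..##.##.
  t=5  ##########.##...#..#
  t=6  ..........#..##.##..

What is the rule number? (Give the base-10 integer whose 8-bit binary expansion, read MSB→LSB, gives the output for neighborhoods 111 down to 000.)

53

  ### -> .   bit 7 = 0  t=1,i=1
  ##. -> .   bit 6 = 0  t=0,i=13
  #.# -> #   bit 5 = 1  t=0,i=1
  #.. -> #   bit 4 = 1  t=0,i=14
  .## -> .   bit 3 = 0  t=0,i=12
  .#. -> #   bit 2 = 1  t=0,i=0
  ..# -> .   bit 1 = 0  t=0,i=15
  ... -> #   bit 0 = 1  t=1,i=16
  bits 00110101 = 53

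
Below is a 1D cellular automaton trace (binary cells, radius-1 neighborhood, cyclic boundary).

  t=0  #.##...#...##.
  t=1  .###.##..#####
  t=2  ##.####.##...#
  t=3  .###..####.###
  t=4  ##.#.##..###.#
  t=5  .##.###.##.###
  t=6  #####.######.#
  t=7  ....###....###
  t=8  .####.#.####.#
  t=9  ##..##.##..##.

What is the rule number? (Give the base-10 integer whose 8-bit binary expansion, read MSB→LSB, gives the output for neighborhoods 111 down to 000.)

  nb ###: next=.  (t=1,i=2, bit7=0)
  nb ##.: next=#  (t=0,i=3, bit6=1)
  nb #.#: next=#  (t=0,i=1, bit5=1)
  nb #..: next=.  (t=0,i=4, bit4=0)
  nb .##: next=#  (t=0,i=2, bit3=1)
  nb .#.: next=.  (t=0,i=0, bit2=0)
  nb ..#: next=#  (t=0,i=6, bit1=1)
  nb ...: next=#  (t=0,i=5, bit0=1)
  bits 01101011 = 107

107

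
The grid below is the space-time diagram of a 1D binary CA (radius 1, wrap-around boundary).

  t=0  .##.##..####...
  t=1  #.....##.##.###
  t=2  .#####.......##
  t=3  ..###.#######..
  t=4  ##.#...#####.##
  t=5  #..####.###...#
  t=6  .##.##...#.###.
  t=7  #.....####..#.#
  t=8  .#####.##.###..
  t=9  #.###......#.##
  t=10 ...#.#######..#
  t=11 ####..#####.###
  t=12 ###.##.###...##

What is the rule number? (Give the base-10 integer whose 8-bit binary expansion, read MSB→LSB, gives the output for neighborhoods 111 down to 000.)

  [7] ### => #  t=0,i=9
  [6] ##. => .  t=0,i=2
  [5] #.# => .  t=0,i=3
  [4] #.. => #  t=0,i=6
  [3] .## => .  t=0,i=1
  [2] .#. => #  t=4,i=3
  [1] ..# => #  t=0,i=0
  [0] ... => #  t=0,i=13
  bits 10010111 = 151

151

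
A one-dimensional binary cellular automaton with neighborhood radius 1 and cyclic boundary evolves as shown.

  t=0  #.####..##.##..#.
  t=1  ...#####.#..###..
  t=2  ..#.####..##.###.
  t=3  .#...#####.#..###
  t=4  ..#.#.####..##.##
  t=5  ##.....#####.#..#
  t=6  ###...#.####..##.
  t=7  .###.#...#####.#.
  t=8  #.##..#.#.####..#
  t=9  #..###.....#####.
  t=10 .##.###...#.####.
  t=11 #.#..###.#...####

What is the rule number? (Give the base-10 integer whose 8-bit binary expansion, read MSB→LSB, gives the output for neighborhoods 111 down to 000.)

210

  nb ###: next=#  (t=0,i=3, bit7=1)
  nb ##.: next=#  (t=0,i=5, bit6=1)
  nb #.#: next=.  (t=0,i=1, bit5=0)
  nb #..: next=#  (t=0,i=6, bit4=1)
  nb .##: next=.  (t=0,i=2, bit3=0)
  nb .#.: next=.  (t=0,i=0, bit2=0)
  nb ..#: next=#  (t=0,i=7, bit1=1)
  nb ...: next=.  (t=1,i=0, bit0=0)
  bits 11010010 = 210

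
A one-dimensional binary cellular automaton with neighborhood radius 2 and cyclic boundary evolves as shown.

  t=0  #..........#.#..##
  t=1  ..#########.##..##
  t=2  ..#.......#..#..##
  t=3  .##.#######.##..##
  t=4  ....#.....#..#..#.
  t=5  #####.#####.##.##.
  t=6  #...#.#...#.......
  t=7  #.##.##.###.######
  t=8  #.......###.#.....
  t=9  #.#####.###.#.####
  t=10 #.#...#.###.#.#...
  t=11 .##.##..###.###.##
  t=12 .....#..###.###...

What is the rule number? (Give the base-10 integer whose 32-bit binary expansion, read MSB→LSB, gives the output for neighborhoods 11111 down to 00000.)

  nb #####: next=.  (t=1,i=4, bit31=0)
  nb ####.: next=.  (t=1,i=9, bit30=0)
  nb ###.#: next=#  (t=1,i=10, bit29=1)
  nb ###..: next=.  (t=0,i=0, bit28=0)
  nb ##.##: next=.  (t=1,i=11, bit27=0)
  nb ##.#.: next=.  (t=8,i=11, bit26=0)
  nb ##..#: next=.  (t=1,i=0, bit25=0)
  nb ##...: next=.  (t=0,i=1, bit24=0)
  nb #.###: next=#  (t=3,i=4, bit23=1)
  nb #.##.: next=.  (t=1,i=12, bit22=0)
  nb #.#.#: next=#  (t=9,i=12, bit21=1)
  nb #.#..: next=#  (t=0,i=13, bit20=1)
  nb #..##: next=.  (t=0,i=15, bit19=0)
  nb #..#.: next=#  (t=2,i=1, bit18=1)
  nb #...#: next=#  (t=6,i=2, bit17=1)
  nb #....: next=#  (t=0,i=2, bit16=1)
  nb .####: next=.  (t=1,i=3, bit15=0)
  nb .###.: next=#  (t=0,i=17, bit14=1)
  nb .##.#: next=.  (t=3,i=2, bit13=0)
  nb .##..: next=#  (t=1,i=13, bit12=1)
  nb .#.##: next=.  (t=9,i=13, bit11=0)
  nb .#.#.: next=#  (t=0,i=12, bit10=1)
  nb .#..#: next=.  (t=0,i=14, bit9=0)
  nb .#...: next=.  (t=2,i=3, bit8=0)
  nb ..###: next=#  (t=0,i=16, bit7=1)
  nb ..##.: next=#  (t=1,i=16, bit6=1)
  nb ..#.#: next=.  (t=0,i=11, bit5=0)
  nb ..#..: next=#  (t=2,i=2, bit4=1)
  nb ...##: next=.  (t=8,i=7, bit3=0)
  nb ...#.: next=#  (t=0,i=10, bit2=1)
  nb ....#: next=#  (t=0,i=9, bit1=1)
  nb .....: next=#  (t=0,i=3, bit0=1)
  bits 00100000101101110101010011010111 = 548885719

548885719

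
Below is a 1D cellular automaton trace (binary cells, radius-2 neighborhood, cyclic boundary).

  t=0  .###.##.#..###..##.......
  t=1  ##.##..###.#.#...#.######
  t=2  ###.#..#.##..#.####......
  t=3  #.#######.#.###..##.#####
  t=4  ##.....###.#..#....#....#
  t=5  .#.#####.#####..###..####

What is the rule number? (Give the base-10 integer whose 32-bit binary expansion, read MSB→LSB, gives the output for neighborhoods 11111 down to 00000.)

  ##### -> .   bit 31 = 0  t=1,i=21
  ####. -> #   bit 30 = 1  t=1,i=0
  ###.# -> #   bit 29 = 1  t=0,i=3
  ###.. -> #   bit 28 = 1  t=0,i=13
  ##.## -> #   bit 27 = 1  t=0,i=4
  ##.#. -> #   bit 26 = 1  t=0,i=7
  ##..# -> .   bit 25 = 0  t=0,i=14
  ##... -> .   bit 24 = 0  t=0,i=18
  #.### -> .   bit 23 = 0  t=1,i=19
  #.##. -> .   bit 22 = 0  t=0,i=5
  #.#.# -> .   bit 21 = 0  t=1,i=11
  #.#.. -> #   bit 20 = 1  t=0,i=8
  #..## -> .   bit 19 = 0  t=0,i=10
  #..#. -> #   bit 18 = 1  t=2,i=6
  #...# -> #   bit 17 = 1  t=1,i=15
  #.... -> #   bit 16 = 1  t=0,i=19
  .#### -> .   bit 15 = 0  t=1,i=20
  .###. -> .   bit 14 = 0  t=0,i=2
  .##.# -> .   bit 13 = 0  t=0,i=6
  .##.. -> #   bit 12 = 1  t=0,i=17
  .#.## -> #   bit 11 = 1  t=1,i=18
  .#.#. -> .   bit 10 = 0  t=1,i=12
  .#..# -> #   bit 9 = 1  t=0,i=9
  .#... -> .   bit 8 = 0  t=1,i=14
  ..### -> #   bit 7 = 1  t=0,i=1
  ..##. -> .   bit 6 = 0  t=0,i=16
  ..#.# -> #   bit 5 = 1  t=1,i=17
  ..#.. -> .   bit 4 = 0  t=4,i=14
  ...## -> #   bit 3 = 1  t=0,i=0
  ...#. -> #   bit 2 = 1  t=1,i=16
  ....# -> #   bit 1 = 1  t=0,i=24
  ..... -> #   bit 0 = 1  t=0,i=20
  bits 01111100000101110001101010101111 = 2081888943

2081888943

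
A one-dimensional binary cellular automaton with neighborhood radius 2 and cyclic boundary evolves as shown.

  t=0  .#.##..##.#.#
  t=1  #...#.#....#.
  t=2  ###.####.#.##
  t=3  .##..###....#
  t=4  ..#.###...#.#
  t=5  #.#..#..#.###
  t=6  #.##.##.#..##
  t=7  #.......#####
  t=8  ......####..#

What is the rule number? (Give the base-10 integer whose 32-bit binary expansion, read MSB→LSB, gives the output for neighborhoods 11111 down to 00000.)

  #####|.  b31=0 t=2,i=0
  ####.|#  b30=1 t=2,i=1
  ###.#|#  b29=1 t=2,i=2
  ###..|.  b28=0 t=3,i=7
  ##.##|.  b27=0 t=2,i=3
  ##.#.|.  b26=0 t=0,i=9
  ##..#|.  b25=0 t=0,i=5
  ##...|.  b24=0 t=3,i=8
  #.###|.  b23=0 t=2,i=4
  #.##.|.  b22=0 t=0,i=3
  #.#.#|.  b21=0 t=0,i=1
  #.#..|#  b20=1 t=1,i=0
  #..##|#  b19=1 t=0,i=6
  #..#.|.  b18=0 t=4,i=1
  #...#|#  b17=1 t=1,i=2
  #....|.  b16=0 t=1,i=8
  .####|#  b15=1 t=2,i=5
  .###.|#  b14=1 t=3,i=6
  .##.#|.  b13=0 t=0,i=8
  .##..|#  b12=1 t=0,i=4
  .#.##|.  b11=0 t=0,i=2
  .#.#.|#  b10=1 t=0,i=0
  .#..#|#  b9=1 t=4,i=0
  .#...|#  b8=1 t=1,i=1
  ..###|#  b7=1 t=3,i=5
  ..##.|.  b6=0 t=0,i=7
  ..#.#|#  b5=1 t=1,i=4
  ..#..|#  b4=1 t=5,i=5
  ...##|#  b3=1 t=7,i=7
  ...#.|.  b2=0 t=1,i=3
  ....#|#  b1=1 t=1,i=9
  .....|.  b0=0 t=7,i=3
  bits 01100000000110101101011110111010 = 1612371898

1612371898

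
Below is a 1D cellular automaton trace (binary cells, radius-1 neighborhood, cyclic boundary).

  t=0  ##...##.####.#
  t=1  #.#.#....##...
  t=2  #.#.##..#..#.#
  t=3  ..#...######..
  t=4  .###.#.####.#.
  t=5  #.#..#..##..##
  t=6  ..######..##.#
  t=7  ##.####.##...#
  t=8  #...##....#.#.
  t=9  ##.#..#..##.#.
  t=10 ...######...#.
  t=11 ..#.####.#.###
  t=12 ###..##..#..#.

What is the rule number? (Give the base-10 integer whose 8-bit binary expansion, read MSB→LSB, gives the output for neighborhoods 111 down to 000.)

150

  nb ###: next=#  (t=0,i=0, bit7=1)
  nb ##.: next=.  (t=0,i=1, bit6=0)
  nb #.#: next=.  (t=0,i=7, bit5=0)
  nb #..: next=#  (t=0,i=2, bit4=1)
  nb .##: next=.  (t=0,i=5, bit3=0)
  nb .#.: next=#  (t=1,i=0, bit2=1)
  nb ..#: next=#  (t=0,i=4, bit1=1)
  nb ...: next=.  (t=0,i=3, bit0=0)
  bits 10010110 = 150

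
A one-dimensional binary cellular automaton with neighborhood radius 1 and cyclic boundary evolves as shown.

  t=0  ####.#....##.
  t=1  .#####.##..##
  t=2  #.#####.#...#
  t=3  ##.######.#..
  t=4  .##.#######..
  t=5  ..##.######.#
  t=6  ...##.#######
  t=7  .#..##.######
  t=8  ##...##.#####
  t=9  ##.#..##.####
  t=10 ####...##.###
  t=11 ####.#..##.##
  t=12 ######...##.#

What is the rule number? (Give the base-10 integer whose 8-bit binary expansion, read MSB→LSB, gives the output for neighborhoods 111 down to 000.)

  ###|#  b7=1 t=0,i=1
  ##.|#  b6=1 t=0,i=3
  #.#|#  b5=1 t=0,i=4
  #..|.  b4=0 t=0,i=6
  .##|.  b3=0 t=0,i=0
  .#.|#  b2=1 t=0,i=5
  ..#|.  b1=0 t=0,i=9
  ...|#  b0=1 t=0,i=7
  bits 11100101 = 229

229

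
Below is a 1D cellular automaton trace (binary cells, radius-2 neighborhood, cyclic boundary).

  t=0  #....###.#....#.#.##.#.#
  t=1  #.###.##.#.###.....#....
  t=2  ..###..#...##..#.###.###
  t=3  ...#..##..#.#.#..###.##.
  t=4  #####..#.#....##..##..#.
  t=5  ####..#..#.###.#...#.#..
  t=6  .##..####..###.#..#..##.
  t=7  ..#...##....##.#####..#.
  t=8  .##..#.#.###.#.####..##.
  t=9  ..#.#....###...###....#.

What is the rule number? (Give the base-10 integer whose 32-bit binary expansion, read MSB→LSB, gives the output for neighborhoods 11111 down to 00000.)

  #####|#  b31=1 t=4,i=2
  ####.|#  b30=1 t=4,i=3
  ###.#|#  b29=1 t=0,i=7
  ###..|.  b28=0 t=1,i=13
  ##.##|.  b27=0 t=1,i=5
  ##.#.|.  b26=0 t=0,i=8
  ##..#|.  b25=0 t=2,i=0
  ##...|.  b24=0 t=0,i=1
  #.###|#  b23=1 t=1,i=2
  #.##.|.  b22=0 t=0,i=18
  #.#.#|.  b21=0 t=0,i=16
  #.#..|#  b20=1 t=0,i=9
  #..##|.  b19=0 t=2,i=1
  #..#.|#  b18=1 t=2,i=6
  #...#|.  b17=0 t=2,i=9
  #....|#  b16=1 t=0,i=2
  .####|#  b15=1 t=4,i=1
  .###.|#  b14=1 t=0,i=6
  .##.#|#  b13=1 t=0,i=19
  .##..|#  b12=1 t=0,i=0
  .#.##|.  b11=0 t=0,i=17
  .#.#.|.  b10=0 t=0,i=15
  .#..#|#  b9=1 t=3,i=4
  .#...|.  b8=0 t=0,i=10
  ..###|.  b7=0 t=0,i=5
  ..##.|.  b6=0 t=2,i=11
  ..#.#|.  b5=0 t=0,i=14
  ..#..|#  b4=1 t=1,i=19
  ...##|#  b3=1 t=0,i=4
  ...#.|#  b2=1 t=0,i=13
  ....#|#  b1=1 t=0,i=3
  .....|.  b0=0 t=1,i=16
  bits 11100000100101011111001000011110 = 3767923230

3767923230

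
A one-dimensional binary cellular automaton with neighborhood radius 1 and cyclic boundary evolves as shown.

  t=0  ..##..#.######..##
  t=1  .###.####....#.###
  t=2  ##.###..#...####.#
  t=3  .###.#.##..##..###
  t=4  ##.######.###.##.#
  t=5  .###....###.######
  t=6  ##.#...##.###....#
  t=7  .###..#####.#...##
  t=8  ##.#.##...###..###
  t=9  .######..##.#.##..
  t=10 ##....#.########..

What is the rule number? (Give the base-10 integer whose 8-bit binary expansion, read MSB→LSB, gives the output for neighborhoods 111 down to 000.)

110

  [7] ### => .  t=0,i=9
  [6] ##. => #  t=0,i=3
  [5] #.# => #  t=0,i=7
  [4] #.. => .  t=0,i=0
  [3] .## => #  t=0,i=2
  [2] .#. => #  t=0,i=6
  [1] ..# => #  t=0,i=1
  [0] ... => .  t=1,i=10
  bits 01101110 = 110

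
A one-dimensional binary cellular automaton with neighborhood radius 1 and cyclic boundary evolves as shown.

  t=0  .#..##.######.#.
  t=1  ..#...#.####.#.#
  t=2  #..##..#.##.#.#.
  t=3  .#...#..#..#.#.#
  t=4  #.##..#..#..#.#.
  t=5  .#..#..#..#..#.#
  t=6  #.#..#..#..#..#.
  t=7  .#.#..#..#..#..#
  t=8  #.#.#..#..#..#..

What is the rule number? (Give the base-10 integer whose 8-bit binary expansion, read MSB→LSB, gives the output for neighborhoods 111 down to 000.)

  nb ###: next=#  (t=0,i=8, bit7=1)
  nb ##.: next=.  (t=0,i=5, bit6=0)
  nb #.#: next=#  (t=0,i=6, bit5=1)
  nb #..: next=#  (t=0,i=2, bit4=1)
  nb .##: next=.  (t=0,i=4, bit3=0)
  nb .#.: next=.  (t=0,i=1, bit2=0)
  nb ..#: next=.  (t=0,i=0, bit1=0)
  nb ...: next=#  (t=1,i=4, bit0=1)
  bits 10110001 = 177

177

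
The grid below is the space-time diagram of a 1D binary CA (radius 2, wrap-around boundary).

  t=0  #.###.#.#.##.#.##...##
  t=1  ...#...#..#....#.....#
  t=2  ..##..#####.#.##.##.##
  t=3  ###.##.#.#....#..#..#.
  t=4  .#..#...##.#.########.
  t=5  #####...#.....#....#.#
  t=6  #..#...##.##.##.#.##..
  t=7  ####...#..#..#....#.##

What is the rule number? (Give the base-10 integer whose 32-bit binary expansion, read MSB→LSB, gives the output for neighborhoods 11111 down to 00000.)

  nb #####: next=.  (t=2,i=8, bit31=0)
  nb ####.: next=#  (t=2,i=9, bit30=1)
  nb ###.#: next=.  (t=0,i=0, bit29=0)
  nb ###..: next=.  (t=4,i=20, bit28=0)
  nb ##.##: next=.  (t=0,i=1, bit27=0)
  nb ##.#.: next=.  (t=0,i=5, bit26=0)
  nb ##..#: next=#  (t=2,i=0, bit25=1)
  nb ##...: next=.  (t=0,i=17, bit24=0)
  nb #.###: next=.  (t=0,i=2, bit23=0)
  nb #.##.: next=#  (t=0,i=10, bit22=1)
  nb #.#.#: next=.  (t=0,i=6, bit21=0)
  nb #.#..: next=#  (t=3,i=9, bit20=1)
  nb #..##: next=#  (t=2,i=1, bit19=1)
  nb #..#.: next=#  (t=1,i=9, bit18=1)
  nb #...#: next=.  (t=0,i=18, bit17=0)
  nb #....: next=#  (t=1,i=12, bit16=1)
  nb .####: next=#  (t=2,i=7, bit15=1)
  nb .###.: next=#  (t=0,i=3, bit14=1)
  nb .##.#: next=.  (t=0,i=11, bit13=0)
  nb .##..: next=.  (t=0,i=16, bit12=0)
  nb .#.##: next=.  (t=0,i=9, bit11=0)
  nb .#.#.: next=#  (t=0,i=7, bit10=1)
  nb .#..#: next=#  (t=1,i=8, bit9=1)
  nb .#...: next=.  (t=1,i=0, bit8=0)
  nb ..###: next=.  (t=0,i=20, bit7=0)
  nb ..##.: next=#  (t=2,i=2, bit6=1)
  nb ..#.#: next=#  (t=3,i=20, bit5=1)
  nb ..#..: next=#  (t=1,i=3, bit4=1)
  nb ...##: next=.  (t=0,i=19, bit3=0)
  nb ...#.: next=#  (t=1,i=2, bit2=1)
  nb ....#: next=.  (t=1,i=13, bit1=0)
  nb .....: next=#  (t=1,i=18, bit0=1)
  bits 01000010010111011100011001110101 = 1113441909

1113441909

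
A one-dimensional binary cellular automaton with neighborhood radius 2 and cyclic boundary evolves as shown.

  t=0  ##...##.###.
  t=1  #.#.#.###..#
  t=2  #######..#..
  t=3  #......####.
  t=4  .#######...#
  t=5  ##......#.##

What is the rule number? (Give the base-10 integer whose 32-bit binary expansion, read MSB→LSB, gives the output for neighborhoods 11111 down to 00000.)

  #####|.  b31=0 t=2,i=2
  ####.|.  b30=0 t=2,i=5
  ###.#|.  b29=0 t=0,i=10
  ###..|.  b28=0 t=1,i=8
  ##.##|#  b27=1 t=0,i=7
  ##.#.|#  b26=1 t=1,i=1
  ##..#|#  b25=1 t=1,i=9
  ##...|#  b24=1 t=0,i=2
  #.###|#  b23=1 t=0,i=8
  #.##.|#  b22=1 t=0,i=0
  #.#.#|#  b21=1 t=1,i=2
  #.#..|.  b20=0 t=3,i=0
  #..##|.  b19=0 t=1,i=10
  #..#.|#  b18=1 t=2,i=8
  #...#|.  b17=0 t=0,i=3
  #....|#  b16=1 t=3,i=2
  .####|.  b15=0 t=2,i=1
  .###.|.  b14=0 t=0,i=9
  .##.#|#  b13=1 t=0,i=6
  .##..|.  b12=0 t=0,i=1
  .#.##|#  b11=1 t=1,i=5
  .#.#.|#  b10=1 t=1,i=3
  .#..#|#  b9=1 t=2,i=10
  .#...|#  b8=1 t=3,i=1
  ..###|#  b7=1 t=2,i=0
  ..##.|.  b6=0 t=0,i=5
  ..#.#|#  b5=1 t=4,i=11
  ..#..|#  b4=1 t=2,i=9
  ...##|#  b3=1 t=0,i=4
  ...#.|#  b2=1 t=4,i=10
  ....#|#  b1=1 t=3,i=5
  .....|#  b0=1 t=3,i=3
  bits 00001111111001010010111110111111 = 266678207

266678207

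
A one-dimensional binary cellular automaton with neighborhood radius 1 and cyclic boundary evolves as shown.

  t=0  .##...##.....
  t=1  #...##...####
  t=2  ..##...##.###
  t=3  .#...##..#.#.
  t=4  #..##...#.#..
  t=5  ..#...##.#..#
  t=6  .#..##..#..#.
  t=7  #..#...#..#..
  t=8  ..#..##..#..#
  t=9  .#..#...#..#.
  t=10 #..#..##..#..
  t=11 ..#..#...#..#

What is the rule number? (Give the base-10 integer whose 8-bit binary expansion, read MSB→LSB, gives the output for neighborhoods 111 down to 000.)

163

  ###|#  b7=1 t=1,i=10
  ##.|.  b6=0 t=0,i=2
  #.#|#  b5=1 t=2,i=9
  #..|.  b4=0 t=0,i=3
  .##|.  b3=0 t=0,i=1
  .#.|.  b2=0 t=3,i=1
  ..#|#  b1=1 t=0,i=0
  ...|#  b0=1 t=0,i=4
  bits 10100011 = 163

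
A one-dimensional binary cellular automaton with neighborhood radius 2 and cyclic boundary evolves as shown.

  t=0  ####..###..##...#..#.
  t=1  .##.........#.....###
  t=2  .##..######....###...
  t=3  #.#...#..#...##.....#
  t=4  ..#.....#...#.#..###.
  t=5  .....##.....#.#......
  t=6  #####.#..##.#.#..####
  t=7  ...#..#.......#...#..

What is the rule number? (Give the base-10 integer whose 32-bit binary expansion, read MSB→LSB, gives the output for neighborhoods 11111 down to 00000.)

1079285803

  nb #####: next=.  (t=2,i=7, bit31=0)
  nb ####.: next=#  (t=0,i=2, bit30=1)
  nb ###.#: next=.  (t=1,i=20, bit29=0)
  nb ###..: next=.  (t=0,i=3, bit28=0)
  nb ##.##: next=.  (t=1,i=0, bit27=0)
  nb ##.#.: next=.  (t=3,i=1, bit26=0)
  nb ##..#: next=.  (t=0,i=4, bit25=0)
  nb ##...: next=.  (t=0,i=13, bit24=0)
  nb #.###: next=.  (t=0,i=0, bit23=0)
  nb #.##.: next=#  (t=1,i=1, bit22=1)
  nb #.#.#: next=.  (t=6,i=12, bit21=0)
  nb #.#..: next=#  (t=3,i=2, bit20=1)
  nb #..##: next=.  (t=0,i=5, bit19=0)
  nb #..#.: next=#  (t=0,i=18, bit18=1)
  nb #...#: next=.  (t=0,i=14, bit17=0)
  nb #....: next=.  (t=1,i=4, bit16=0)
  nb .####: next=#  (t=0,i=1, bit15=1)
  nb .###.: next=.  (t=0,i=7, bit14=0)
  nb .##.#: next=.  (t=3,i=0, bit13=0)
  nb .##..: next=#  (t=0,i=12, bit12=1)
  nb .#.##: next=#  (t=0,i=20, bit11=1)
  nb .#.#.: next=.  (t=4,i=13, bit10=0)
  nb .#..#: next=.  (t=0,i=17, bit9=0)
  nb .#...: next=.  (t=1,i=13, bit8=0)
  nb ..###: next=.  (t=0,i=6, bit7=0)
  nb ..##.: next=.  (t=0,i=11, bit6=0)
  nb ..#.#: next=#  (t=0,i=19, bit5=1)
  nb ..#..: next=.  (t=0,i=16, bit4=0)
  nb ...##: next=#  (t=1,i=17, bit3=1)
  nb ...#.: next=.  (t=0,i=15, bit2=0)
  nb ....#: next=#  (t=1,i=10, bit1=1)
  nb .....: next=#  (t=1,i=5, bit0=1)
  bits 01000000010101001001100000101011 = 1079285803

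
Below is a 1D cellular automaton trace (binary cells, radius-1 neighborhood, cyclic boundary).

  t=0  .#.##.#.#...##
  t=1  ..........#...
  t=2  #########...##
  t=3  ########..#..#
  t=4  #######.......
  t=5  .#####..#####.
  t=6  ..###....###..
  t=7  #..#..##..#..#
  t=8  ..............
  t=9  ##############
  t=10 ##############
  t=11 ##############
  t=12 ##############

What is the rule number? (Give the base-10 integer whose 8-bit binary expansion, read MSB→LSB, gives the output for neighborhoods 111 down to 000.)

  ###|#  b7=1 t=2,i=0
  ##.|.  b6=0 t=0,i=4
  #.#|.  b5=0 t=0,i=0
  #..|.  b4=0 t=0,i=9
  .##|.  b3=0 t=0,i=3
  .#.|.  b2=0 t=0,i=1
  ..#|.  b1=0 t=0,i=11
  ...|#  b0=1 t=0,i=10
  bits 10000001 = 129

129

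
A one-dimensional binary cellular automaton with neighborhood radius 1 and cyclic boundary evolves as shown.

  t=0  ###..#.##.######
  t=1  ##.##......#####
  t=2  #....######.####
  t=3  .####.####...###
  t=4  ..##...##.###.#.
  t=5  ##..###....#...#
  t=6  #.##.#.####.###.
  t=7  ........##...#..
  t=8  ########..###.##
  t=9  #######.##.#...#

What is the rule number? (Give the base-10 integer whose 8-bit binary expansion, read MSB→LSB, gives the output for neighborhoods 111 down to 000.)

  [7] ### => #  t=0,i=0
  [6] ##. => .  t=0,i=2
  [5] #.# => .  t=0,i=6
  [4] #.. => #  t=0,i=3
  [3] .## => .  t=0,i=7
  [2] .#. => .  t=0,i=5
  [1] ..# => #  t=0,i=4
  [0] ... => #  t=1,i=6
  bits 10010011 = 147

147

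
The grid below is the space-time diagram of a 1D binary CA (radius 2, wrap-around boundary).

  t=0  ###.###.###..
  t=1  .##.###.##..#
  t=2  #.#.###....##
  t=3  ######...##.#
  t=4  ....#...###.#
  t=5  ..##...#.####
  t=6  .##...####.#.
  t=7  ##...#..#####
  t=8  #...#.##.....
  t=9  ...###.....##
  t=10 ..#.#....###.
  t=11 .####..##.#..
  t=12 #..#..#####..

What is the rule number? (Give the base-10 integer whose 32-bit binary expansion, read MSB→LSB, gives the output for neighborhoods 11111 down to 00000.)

  nb #####: next=.  (t=3,i=1, bit31=0)
  nb ####.: next=#  (t=3,i=4, bit30=1)
  nb ###.#: next=#  (t=0,i=2, bit29=1)
  nb ###..: next=.  (t=0,i=10, bit28=0)
  nb ##.##: next=.  (t=0,i=3, bit27=0)
  nb ##.#.: next=#  (t=2,i=1, bit26=1)
  nb ##..#: next=.  (t=0,i=11, bit25=0)
  nb ##...: next=.  (t=2,i=7, bit24=0)
  nb #.###: next=#  (t=0,i=4, bit23=1)
  nb #.##.: next=.  (t=1,i=1, bit22=0)
  nb #.#.#: next=#  (t=2,i=2, bit21=1)
  nb #.#..: next=#  (t=4,i=12, bit20=1)
  nb #..##: next=#  (t=0,i=12, bit19=1)
  nb #..#.: next=#  (t=1,i=11, bit18=1)
  nb #...#: next=.  (t=3,i=7, bit17=0)
  nb #....: next=.  (t=2,i=8, bit16=0)
  nb .####: next=.  (t=3,i=0, bit15=0)
  nb .###.: next=#  (t=0,i=1, bit14=1)
  nb .##.#: next=#  (t=1,i=2, bit13=1)
  nb .##..: next=.  (t=1,i=9, bit12=0)
  nb .#.##: next=#  (t=1,i=0, bit11=1)
  nb .#.#.: next=#  (t=10,i=3, bit10=1)
  nb .#..#: next=#  (t=6,i=12, bit9=1)
  nb .#...: next=.  (t=4,i=0, bit8=0)
  nb ..###: next=.  (t=0,i=0, bit7=0)
  nb ..##.: next=#  (t=3,i=9, bit6=1)
  nb ..#.#: next=#  (t=1,i=12, bit5=1)
  nb ..#..: next=.  (t=4,i=4, bit4=0)
  nb ...##: next=#  (t=2,i=10, bit3=1)
  nb ...#.: next=#  (t=4,i=3, bit2=1)
  nb ....#: next=#  (t=2,i=9, bit1=1)
  nb .....: next=.  (t=8,i=10, bit0=0)
  bits 01100100101111000110111001101110 = 1690070638

1690070638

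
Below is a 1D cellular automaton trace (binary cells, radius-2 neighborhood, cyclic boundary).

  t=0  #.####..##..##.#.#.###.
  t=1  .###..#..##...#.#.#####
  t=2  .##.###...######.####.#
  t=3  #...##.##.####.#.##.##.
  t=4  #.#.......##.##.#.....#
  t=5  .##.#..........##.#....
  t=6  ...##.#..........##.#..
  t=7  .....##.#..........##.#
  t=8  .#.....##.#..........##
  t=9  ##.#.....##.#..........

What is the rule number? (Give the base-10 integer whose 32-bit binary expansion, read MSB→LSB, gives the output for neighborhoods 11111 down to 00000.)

2811747508

  ##### -> #   bit 31 = 1  t=1,i=20
  ####. -> .   bit 30 = 0  t=0,i=4
  ###.# -> #   bit 29 = 1  t=0,i=21
  ###.. -> .   bit 28 = 0  t=0,i=5
  ##.## -> .   bit 27 = 0  t=1,i=0
  ##.#. -> #   bit 26 = 1  t=0,i=14
  ##..# -> #   bit 25 = 1  t=0,i=6
  ##... -> #   bit 24 = 1  t=1,i=11
  #.### -> #   bit 23 = 1  t=0,i=2
  #.##. -> .   bit 22 = 0  t=2,i=1
  #.#.# -> .   bit 21 = 0  t=0,i=0
  #.#.. -> #   bit 20 = 1  t=3,i=0
  #..## -> .   bit 19 = 0  t=0,i=7
  #..#. -> #   bit 18 = 1  t=1,i=5
  #...# -> #   bit 17 = 1  t=1,i=12
  #.... -> #   bit 16 = 1  t=4,i=4
  .#### -> #   bit 15 = 1  t=0,i=3
  .###. -> #   bit 14 = 1  t=0,i=20
  .##.# -> .   bit 13 = 0  t=0,i=13
  .##.. -> #   bit 12 = 1  t=0,i=9
  .#.## -> #   bit 11 = 1  t=0,i=1
  .#.#. -> #   bit 10 = 1  t=0,i=16
  .#..# -> .   bit 9 = 0  t=1,i=7
  .#... -> .   bit 8 = 0  t=3,i=1
  ..### -> #   bit 7 = 1  t=2,i=10
  ..##. -> .   bit 6 = 0  t=0,i=8
  ..#.# -> #   bit 5 = 1  t=1,i=14
  ..#.. -> #   bit 4 = 1  t=1,i=6
  ...## -> .   bit 3 = 0  t=2,i=9
  ...#. -> #   bit 2 = 1  t=1,i=13
  ....# -> .   bit 1 = 0  t=4,i=8
  ..... -> .   bit 0 = 0  t=4,i=5
  bits 10100111100101111101110010110100 = 2811747508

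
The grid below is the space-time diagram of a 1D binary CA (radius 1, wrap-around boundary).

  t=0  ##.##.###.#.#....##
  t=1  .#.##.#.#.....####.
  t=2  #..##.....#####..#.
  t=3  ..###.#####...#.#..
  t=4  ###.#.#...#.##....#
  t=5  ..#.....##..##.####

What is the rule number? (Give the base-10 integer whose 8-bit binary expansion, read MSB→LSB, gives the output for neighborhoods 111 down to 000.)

75

  ###|.  b7=0 t=0,i=0
  ##.|#  b6=1 t=0,i=1
  #.#|.  b5=0 t=0,i=2
  #..|.  b4=0 t=0,i=13
  .##|#  b3=1 t=0,i=3
  .#.|.  b2=0 t=0,i=10
  ..#|#  b1=1 t=0,i=16
  ...|#  b0=1 t=0,i=14
  bits 01001011 = 75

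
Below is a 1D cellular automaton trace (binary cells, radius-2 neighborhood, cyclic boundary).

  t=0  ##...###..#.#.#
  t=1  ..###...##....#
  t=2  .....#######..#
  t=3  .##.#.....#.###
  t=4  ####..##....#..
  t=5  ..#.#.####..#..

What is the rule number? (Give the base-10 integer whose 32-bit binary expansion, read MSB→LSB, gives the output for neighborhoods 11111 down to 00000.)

  #####|.  b31=0 t=2,i=7
  ####.|#  b30=1 t=2,i=10
  ###.#|.  b29=0 t=3,i=14
  ###..|.  b28=0 t=0,i=1
  ##.##|#  b27=1 t=3,i=0
  ##.#.|#  b26=1 t=3,i=3
  ##..#|#  b25=1 t=0,i=8
  ##...|#  b24=1 t=0,i=2
  #.###|#  b23=1 t=0,i=14
  #.##.|#  b22=1 t=3,i=1
  #.#.#|.  b21=0 t=0,i=12
  #.#..|.  b20=0 t=3,i=4
  #..##|.  b19=0 t=1,i=1
  #..#.|#  b18=1 t=0,i=9
  #...#|#  b17=1 t=0,i=3
  #....|#  b16=1 t=1,i=11
  .####|.  b15=0 t=2,i=6
  .###.|.  b14=0 t=0,i=0
  .##.#|#  b13=1 t=3,i=2
  .##..|#  b12=1 t=1,i=9
  .#.##|.  b11=0 t=0,i=13
  .#.#.|.  b10=0 t=0,i=11
  .#..#|.  b9=0 t=1,i=0
  .#...|.  b8=0 t=2,i=0
  ..###|.  b7=0 t=0,i=5
  ..##.|#  b6=1 t=1,i=8
  ..#.#|.  b5=0 t=0,i=10
  ..#..|#  b4=1 t=1,i=14
  ...##|#  b3=1 t=0,i=4
  ...#.|.  b2=0 t=1,i=13
  ....#|.  b1=0 t=1,i=12
  .....|#  b0=1 t=2,i=2
  bits 01001111110001110011000001011001 = 1338454105

1338454105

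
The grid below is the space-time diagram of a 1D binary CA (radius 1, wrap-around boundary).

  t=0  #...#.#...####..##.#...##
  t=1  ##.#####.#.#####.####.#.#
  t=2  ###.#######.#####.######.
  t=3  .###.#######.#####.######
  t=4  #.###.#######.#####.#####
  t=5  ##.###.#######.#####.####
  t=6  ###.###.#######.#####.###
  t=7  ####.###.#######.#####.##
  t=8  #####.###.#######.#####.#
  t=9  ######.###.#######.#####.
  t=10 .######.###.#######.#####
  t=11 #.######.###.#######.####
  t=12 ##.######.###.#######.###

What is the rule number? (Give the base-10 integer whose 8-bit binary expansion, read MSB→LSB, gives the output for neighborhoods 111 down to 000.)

  [7] ### => #  t=0,i=11
  [6] ##. => #  t=0,i=0
  [5] #.# => #  t=0,i=5
  [4] #.. => #  t=0,i=1
  [3] .## => .  t=0,i=10
  [2] .#. => #  t=0,i=4
  [1] ..# => #  t=0,i=3
  [0] ... => .  t=0,i=2
  bits 11110110 = 246

246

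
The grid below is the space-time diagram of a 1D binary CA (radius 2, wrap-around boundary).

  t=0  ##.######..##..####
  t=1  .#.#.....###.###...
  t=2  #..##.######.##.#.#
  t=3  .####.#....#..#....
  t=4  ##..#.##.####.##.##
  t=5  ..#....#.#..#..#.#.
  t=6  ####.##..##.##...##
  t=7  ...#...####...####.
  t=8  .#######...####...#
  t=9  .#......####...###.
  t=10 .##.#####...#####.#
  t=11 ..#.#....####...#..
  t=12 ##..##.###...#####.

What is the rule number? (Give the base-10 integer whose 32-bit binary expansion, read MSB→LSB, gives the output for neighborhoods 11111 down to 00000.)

597320671

  nb #####: next=.  (t=0,i=5, bit31=0)
  nb ####.: next=.  (t=0,i=0, bit30=0)
  nb ###.#: next=#  (t=0,i=1, bit29=1)
  nb ###..: next=.  (t=0,i=8, bit28=0)
  nb ##.##: next=.  (t=0,i=2, bit27=0)
  nb ##.#.: next=.  (t=2,i=15, bit26=0)
  nb ##..#: next=#  (t=0,i=9, bit25=1)
  nb ##...: next=#  (t=1,i=16, bit24=1)
  nb #.###: next=#  (t=0,i=3, bit23=1)
  nb #.##.: next=.  (t=2,i=13, bit22=0)
  nb #.#.#: next=.  (t=2,i=16, bit21=0)
  nb #.#..: next=#  (t=1,i=3, bit20=1)
  nb #..##: next=#  (t=0,i=10, bit19=1)
  nb #..#.: next=.  (t=3,i=13, bit18=0)
  nb #...#: next=#  (t=5,i=0, bit17=1)
  nb #....: next=.  (t=1,i=5, bit16=0)
  nb .####: next=.  (t=0,i=4, bit15=0)
  nb .###.: next=#  (t=1,i=10, bit14=1)
  nb .##.#: next=#  (t=2,i=4, bit13=1)
  nb .##..: next=.  (t=0,i=12, bit12=0)
  nb .#.##: next=.  (t=2,i=17, bit11=0)
  nb .#.#.: next=.  (t=1,i=2, bit10=0)
  nb .#..#: next=#  (t=3,i=12, bit9=1)
  nb .#...: next=#  (t=1,i=4, bit8=1)
  nb ..###: next=#  (t=0,i=15, bit7=1)
  nb ..##.: next=#  (t=0,i=11, bit6=1)
  nb ..#.#: next=.  (t=1,i=1, bit5=0)
  nb ..#..: next=#  (t=3,i=11, bit4=1)
  nb ...##: next=#  (t=1,i=8, bit3=1)
  nb ...#.: next=#  (t=1,i=0, bit2=1)
  nb ....#: next=#  (t=1,i=7, bit1=1)
  nb .....: next=#  (t=1,i=6, bit0=1)
  bits 00100011100110100110001111011111 = 597320671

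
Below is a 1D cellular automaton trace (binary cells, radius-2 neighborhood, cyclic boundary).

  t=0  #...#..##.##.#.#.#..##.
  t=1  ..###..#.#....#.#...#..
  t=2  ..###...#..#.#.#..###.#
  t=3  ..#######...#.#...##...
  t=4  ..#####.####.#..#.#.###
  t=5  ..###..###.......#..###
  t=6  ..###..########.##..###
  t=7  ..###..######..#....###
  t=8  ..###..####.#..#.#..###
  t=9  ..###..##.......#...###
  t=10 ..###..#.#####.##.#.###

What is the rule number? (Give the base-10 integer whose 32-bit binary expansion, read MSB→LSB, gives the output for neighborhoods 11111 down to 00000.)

2575549653

  nb #####: next=#  (t=3,i=4, bit31=1)
  nb ####.: next=.  (t=3,i=7, bit30=0)
  nb ###.#: next=.  (t=2,i=20, bit29=0)
  nb ###..: next=#  (t=1,i=4, bit28=1)
  nb ##.##: next=#  (t=0,i=9, bit27=1)
  nb ##.#.: next=.  (t=0,i=12, bit26=0)
  nb ##..#: next=.  (t=1,i=5, bit25=0)
  nb ##...: next=#  (t=2,i=5, bit24=1)
  nb #.###: next=#  (t=4,i=8, bit23=1)
  nb #.##.: next=.  (t=0,i=10, bit22=0)
  nb #.#.#: next=.  (t=0,i=13, bit21=0)
  nb #.#..: next=.  (t=0,i=0, bit20=0)
  nb #..##: next=.  (t=0,i=6, bit19=0)
  nb #..#.: next=.  (t=1,i=6, bit18=0)
  nb #...#: next=#  (t=0,i=2, bit17=1)
  nb #....: next=#  (t=1,i=11, bit16=1)
  nb .####: next=#  (t=3,i=3, bit15=1)
  nb .###.: next=#  (t=1,i=3, bit14=1)
  nb .##.#: next=.  (t=0,i=8, bit13=0)
  nb .##..: next=.  (t=3,i=19, bit12=0)
  nb .#.##: next=.  (t=4,i=19, bit11=0)
  nb .#.#.: next=#  (t=0,i=14, bit10=1)
  nb .#..#: next=.  (t=0,i=5, bit9=0)
  nb .#...: next=.  (t=0,i=1, bit8=0)
  nb ..###: next=#  (t=1,i=2, bit7=1)
  nb ..##.: next=#  (t=0,i=7, bit6=1)
  nb ..#.#: next=.  (t=1,i=7, bit5=0)
  nb ..#..: next=#  (t=0,i=4, bit4=1)
  nb ...##: next=.  (t=1,i=1, bit3=0)
  nb ...#.: next=#  (t=0,i=3, bit2=1)
  nb ....#: next=.  (t=1,i=0, bit1=0)
  nb .....: next=#  (t=3,i=22, bit0=1)
  bits 10011001100000111100010011010101 = 2575549653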